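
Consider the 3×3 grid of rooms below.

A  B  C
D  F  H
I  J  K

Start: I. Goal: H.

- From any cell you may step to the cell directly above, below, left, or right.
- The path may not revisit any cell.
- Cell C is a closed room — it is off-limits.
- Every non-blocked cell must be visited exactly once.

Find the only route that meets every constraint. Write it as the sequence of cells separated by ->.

I -> D -> A -> B -> F -> J -> K -> H

Need to visit all 8 open cells exactly once, starting at I and ending at H.
Cell B has only two open neighbours (F and A), so the path must pass straight through it: one of those is the cell it's entered from and the other is where it exits.
Route from I: 2× up (reaching A), right to B, 2× down (reaching J), right to K, up to H — 7 moves in all.
Check: all 8 open cells covered.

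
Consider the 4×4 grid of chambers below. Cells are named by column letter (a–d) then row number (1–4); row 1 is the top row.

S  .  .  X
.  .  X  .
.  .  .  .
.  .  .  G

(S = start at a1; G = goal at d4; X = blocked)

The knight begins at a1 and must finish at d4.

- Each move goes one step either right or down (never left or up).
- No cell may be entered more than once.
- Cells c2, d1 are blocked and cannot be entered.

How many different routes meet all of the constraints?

10

A right/down-only route from a1 to d4 makes exactly 3 down-moves and 3 right-moves in some order.
With no other constraints that would be C(6,3) = 20 routes.
Subtract routes through each blocked cell (inclusion–exclusion for overlaps): − through d1: 1 − through c2: 9 → 10.
That gives 10 routes.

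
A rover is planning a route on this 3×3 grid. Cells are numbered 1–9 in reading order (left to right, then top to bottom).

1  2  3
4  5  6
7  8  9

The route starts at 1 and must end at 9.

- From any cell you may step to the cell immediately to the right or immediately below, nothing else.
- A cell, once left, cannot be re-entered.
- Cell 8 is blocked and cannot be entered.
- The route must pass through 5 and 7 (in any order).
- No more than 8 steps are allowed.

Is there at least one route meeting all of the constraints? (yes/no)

no

7 is below but to the left of 5: going 5 → 7 would need a leftward move and 7 → 5 an upward move, so no right/down-only route can visit both required cells.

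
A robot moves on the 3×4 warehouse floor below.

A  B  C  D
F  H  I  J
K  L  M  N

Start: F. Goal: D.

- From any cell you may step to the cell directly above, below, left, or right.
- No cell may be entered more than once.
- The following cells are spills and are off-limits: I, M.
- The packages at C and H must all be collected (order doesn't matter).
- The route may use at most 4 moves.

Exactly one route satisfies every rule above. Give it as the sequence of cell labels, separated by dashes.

F - H - B - C - D

The 4-move cap with required stops at C, H leaves no slack for detours.
Route from F: right to H, up to B, 2× right (reaching D) — 4 moves in all.
Check: all required cells visited; 4 ≤ 4 moves.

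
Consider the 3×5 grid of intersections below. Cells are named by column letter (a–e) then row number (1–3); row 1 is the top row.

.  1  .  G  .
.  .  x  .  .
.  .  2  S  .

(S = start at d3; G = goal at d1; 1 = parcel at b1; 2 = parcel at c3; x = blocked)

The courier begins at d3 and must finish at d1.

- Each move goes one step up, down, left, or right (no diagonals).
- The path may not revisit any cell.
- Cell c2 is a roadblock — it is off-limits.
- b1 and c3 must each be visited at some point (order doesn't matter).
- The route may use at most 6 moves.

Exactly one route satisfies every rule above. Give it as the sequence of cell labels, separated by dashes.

Any route must reach b1 and c3 and still end at d1 within 6 moves, so the order of the required stops is forced.
Route from d3: left 2 to b3, up 2 to b1, right 2 to d1 — 6 moves in all.
Check: all required cells visited; 6 ≤ 6 moves.

d3 - c3 - b3 - b2 - b1 - c1 - d1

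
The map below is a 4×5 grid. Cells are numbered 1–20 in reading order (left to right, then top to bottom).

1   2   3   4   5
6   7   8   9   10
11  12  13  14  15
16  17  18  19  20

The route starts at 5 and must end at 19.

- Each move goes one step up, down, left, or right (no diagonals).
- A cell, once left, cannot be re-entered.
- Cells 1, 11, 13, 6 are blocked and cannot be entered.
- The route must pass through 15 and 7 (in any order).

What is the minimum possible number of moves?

10

Any route passes through 15 and 7 in some order between 5 and 19. Summing Manhattan distances along each leg and taking the cheapest ordering (5 → 15 → 7 → 19) gives a lower bound of 2 + 4 + 4 = 10 moves.
A route of 10 moves achieves this: 5 → 10 → 15 → 14 → 9 → 8 → 7 → 12 → 17 → 18 → 19.
Since 10 matches the lower bound, it is optimal.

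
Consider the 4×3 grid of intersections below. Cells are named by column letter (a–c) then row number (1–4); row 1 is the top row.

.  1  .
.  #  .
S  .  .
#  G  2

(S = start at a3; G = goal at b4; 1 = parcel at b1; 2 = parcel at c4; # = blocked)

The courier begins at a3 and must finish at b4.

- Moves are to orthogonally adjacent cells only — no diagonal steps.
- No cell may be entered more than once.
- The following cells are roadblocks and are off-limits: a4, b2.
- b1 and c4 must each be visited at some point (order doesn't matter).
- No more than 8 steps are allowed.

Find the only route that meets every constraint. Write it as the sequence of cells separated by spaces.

Any route must reach b1 and c4 and still end at b4 within 8 moves, so the order of the required stops is forced.
Route from a3: up 2 to a1, right 2 to c1, down 3 to c4, left 1 to b4 — 8 moves in all.
Check: all required cells visited; 8 ≤ 8 moves.

a3 a2 a1 b1 c1 c2 c3 c4 b4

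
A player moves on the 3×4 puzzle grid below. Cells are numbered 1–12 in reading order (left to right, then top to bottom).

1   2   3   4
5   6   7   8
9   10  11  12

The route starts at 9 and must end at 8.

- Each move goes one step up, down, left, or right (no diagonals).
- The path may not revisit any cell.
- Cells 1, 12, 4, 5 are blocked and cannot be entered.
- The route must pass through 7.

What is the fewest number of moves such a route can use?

Any route passes through 7 somewhere between 9 and 8. Summing Manhattan distances along the two legs (9 → 7 → 8) gives a lower bound of 3 + 1 = 4 moves.
A route of 4 moves achieves this: 9 → 10 → 6 → 7 → 8.
Since 4 matches the lower bound, it is optimal.

4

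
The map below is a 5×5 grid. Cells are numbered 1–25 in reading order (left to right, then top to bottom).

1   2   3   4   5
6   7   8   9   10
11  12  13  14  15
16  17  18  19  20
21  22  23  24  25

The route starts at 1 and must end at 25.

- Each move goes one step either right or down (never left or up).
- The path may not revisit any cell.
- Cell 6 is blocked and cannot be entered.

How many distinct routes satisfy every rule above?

A right/down-only route from 1 to 25 makes exactly 4 down-moves and 4 right-moves in some order.
With no other constraints that would be C(8,4) = 70 routes.
Subtract routes through each blocked cell (inclusion–exclusion for overlaps): − through 6: 35 → 35.
That gives 35 routes.

35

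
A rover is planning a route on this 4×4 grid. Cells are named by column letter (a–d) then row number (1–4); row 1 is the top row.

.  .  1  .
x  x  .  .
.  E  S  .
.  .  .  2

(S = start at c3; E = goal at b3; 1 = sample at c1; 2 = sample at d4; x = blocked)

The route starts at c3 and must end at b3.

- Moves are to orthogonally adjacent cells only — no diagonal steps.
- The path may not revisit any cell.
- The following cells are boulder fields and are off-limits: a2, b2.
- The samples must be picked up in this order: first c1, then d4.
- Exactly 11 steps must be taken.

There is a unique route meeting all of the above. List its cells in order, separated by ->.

The waypoints must appear in the order c1, d4, with no cell reused.
Route from c3: 2× up (reaching c1), right to d1, 3× down (reaching d4), 3× left (reaching a4), up to a3, right to b3 — 11 moves in all.
Check: order respected (1 at step 2, 2 at step 6); 11 moves as required.

c3 -> c2 -> c1 -> d1 -> d2 -> d3 -> d4 -> c4 -> b4 -> a4 -> a3 -> b3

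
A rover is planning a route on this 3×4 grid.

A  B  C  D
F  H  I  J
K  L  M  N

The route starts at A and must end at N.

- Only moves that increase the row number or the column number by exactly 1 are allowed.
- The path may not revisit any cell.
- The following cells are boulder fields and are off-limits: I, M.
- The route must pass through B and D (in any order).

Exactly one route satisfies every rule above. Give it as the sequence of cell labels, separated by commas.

Moves only go right or down, so the column and row indices never decrease.
Route from A: 3× right (reaching D), 2× down (reaching N) — 5 moves in all.
Check: all required cells visited.

A, B, C, D, J, N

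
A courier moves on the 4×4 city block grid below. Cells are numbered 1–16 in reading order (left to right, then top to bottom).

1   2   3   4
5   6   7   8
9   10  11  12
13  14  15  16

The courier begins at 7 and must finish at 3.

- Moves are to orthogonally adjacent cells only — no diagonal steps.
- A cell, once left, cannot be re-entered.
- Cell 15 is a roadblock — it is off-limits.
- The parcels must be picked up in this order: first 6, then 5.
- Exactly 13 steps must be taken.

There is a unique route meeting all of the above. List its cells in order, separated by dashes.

7 - 6 - 2 - 1 - 5 - 9 - 13 - 14 - 10 - 11 - 12 - 8 - 4 - 3

The waypoints must appear in the order 6, 5, with no cell reused.
Route from 7: left to 6, up to 2, left to 1, 3× down (reaching 13), right to 14, up to 10, 2× right (reaching 12), 2× up (reaching 4), left to 3 — 13 moves in all.
Check: order respected (6 at step 1, 5 at step 4); 13 moves as required.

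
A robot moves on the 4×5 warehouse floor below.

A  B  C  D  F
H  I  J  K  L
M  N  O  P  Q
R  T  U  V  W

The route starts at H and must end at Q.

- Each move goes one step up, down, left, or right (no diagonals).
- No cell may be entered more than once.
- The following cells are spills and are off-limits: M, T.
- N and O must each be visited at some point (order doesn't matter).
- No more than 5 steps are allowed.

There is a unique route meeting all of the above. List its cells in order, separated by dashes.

The budget equals the shortest possible length, so every move has to be on a shortest route through the required cells.
Route from H: right to I, down to N, 3× right (reaching Q) — 5 moves in all.
Check: all required cells visited; 5 ≤ 5 moves.

H - I - N - O - P - Q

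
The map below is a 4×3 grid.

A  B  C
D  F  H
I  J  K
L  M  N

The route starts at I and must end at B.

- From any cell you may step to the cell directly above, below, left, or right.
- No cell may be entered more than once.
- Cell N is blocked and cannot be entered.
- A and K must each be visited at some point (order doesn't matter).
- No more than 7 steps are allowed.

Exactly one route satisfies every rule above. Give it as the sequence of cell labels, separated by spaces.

The budget equals the shortest possible length, so every move has to be on a shortest route through the required cells.
Route from I: 2× right (reaching K), up to H, 2× left (reaching D), up to A, right to B — 7 moves in all.
Check: all required cells visited; 7 ≤ 7 moves.

I J K H F D A B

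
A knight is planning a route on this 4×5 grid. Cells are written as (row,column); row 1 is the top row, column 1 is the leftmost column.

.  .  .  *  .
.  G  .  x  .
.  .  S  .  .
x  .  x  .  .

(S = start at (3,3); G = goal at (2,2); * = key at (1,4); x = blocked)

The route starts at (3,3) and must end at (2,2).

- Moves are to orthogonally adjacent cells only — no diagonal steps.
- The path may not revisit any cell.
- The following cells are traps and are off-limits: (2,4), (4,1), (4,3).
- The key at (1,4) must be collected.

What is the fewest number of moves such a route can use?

8

Any route passes through (1,4) somewhere between (3,3) and (2,2). Summing Manhattan distances along the two legs ((3,3) → (1,4) → (2,2)) gives a lower bound of 3 + 3 = 6 moves.
The shortest route satisfying every rule uses 8 moves: (3,3) → (3,4) → (3,5) → (2,5) → (1,5) → (1,4) → (1,3) → (2,3) → (2,2).
The bound of 6 isn't tight here; checking systematically, no route of length 6 through 7 satisfies every constraint, so 8 is the minimum.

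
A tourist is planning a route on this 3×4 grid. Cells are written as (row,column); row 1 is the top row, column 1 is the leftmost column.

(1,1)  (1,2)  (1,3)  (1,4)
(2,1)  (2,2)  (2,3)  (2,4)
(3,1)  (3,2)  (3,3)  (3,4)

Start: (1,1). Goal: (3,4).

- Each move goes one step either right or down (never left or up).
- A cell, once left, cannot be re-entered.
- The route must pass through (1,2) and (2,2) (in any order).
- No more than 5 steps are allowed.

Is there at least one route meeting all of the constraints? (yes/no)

One route that works: (1,1) → (1,2) → (2,2) → (3,2) → (3,3) → (3,4).

yes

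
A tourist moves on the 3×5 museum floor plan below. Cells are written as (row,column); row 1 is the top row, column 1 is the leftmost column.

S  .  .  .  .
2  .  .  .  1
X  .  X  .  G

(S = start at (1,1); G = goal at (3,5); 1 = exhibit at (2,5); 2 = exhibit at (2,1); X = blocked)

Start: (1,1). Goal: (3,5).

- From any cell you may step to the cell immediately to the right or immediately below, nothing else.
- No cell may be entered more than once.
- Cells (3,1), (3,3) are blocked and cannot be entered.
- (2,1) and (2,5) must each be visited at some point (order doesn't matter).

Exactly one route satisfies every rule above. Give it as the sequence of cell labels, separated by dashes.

(1,1) - (2,1) - (2,2) - (2,3) - (2,4) - (2,5) - (3,5)

Moves only go right or down, so the column and row indices never decrease.
Route from (1,1): down 1 to (2,1), right 4 to (2,5), down 1 to (3,5) — 6 moves in all.
Check: all required cells visited.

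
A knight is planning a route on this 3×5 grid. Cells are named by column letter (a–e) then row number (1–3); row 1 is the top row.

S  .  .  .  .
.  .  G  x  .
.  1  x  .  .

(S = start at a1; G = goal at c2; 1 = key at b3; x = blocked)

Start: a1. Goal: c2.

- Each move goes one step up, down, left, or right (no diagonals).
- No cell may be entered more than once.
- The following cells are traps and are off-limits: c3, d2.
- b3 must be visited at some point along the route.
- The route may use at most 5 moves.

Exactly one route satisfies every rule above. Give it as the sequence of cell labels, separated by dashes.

Any route must reach b3 and still end at c2 within 5 moves, so the order of the required stops is forced.
Route from a1: down 2 to a3, right 1 to b3, up 1 to b2, right 1 to c2 — 5 moves in all.
Check: all required cells visited; 5 ≤ 5 moves.

a1 - a2 - a3 - b3 - b2 - c2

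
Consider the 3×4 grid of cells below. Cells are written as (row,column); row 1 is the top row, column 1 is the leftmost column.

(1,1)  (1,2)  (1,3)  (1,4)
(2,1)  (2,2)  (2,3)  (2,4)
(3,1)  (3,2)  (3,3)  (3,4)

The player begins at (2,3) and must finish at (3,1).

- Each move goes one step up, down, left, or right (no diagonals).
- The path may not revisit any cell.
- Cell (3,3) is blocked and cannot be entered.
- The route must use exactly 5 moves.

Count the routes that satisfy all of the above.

Need simple routes of exactly 5 moves from (2,3) to (3,1) (Manhattan distance 3, so 1 moves are spent on a detour and 1 undoing it).
Enumerating: (2,3) (1,3) (1,2) (2,2) (3,2) (3,1) | (2,3) (1,3) (1,2) (2,2) (2,1) (3,1) | (2,3) (1,3) (1,2) (1,1) (2,1) (3,1) | (2,3) (2,2) (1,2) (1,1) (2,1) (3,1).
That gives 4 routes.

4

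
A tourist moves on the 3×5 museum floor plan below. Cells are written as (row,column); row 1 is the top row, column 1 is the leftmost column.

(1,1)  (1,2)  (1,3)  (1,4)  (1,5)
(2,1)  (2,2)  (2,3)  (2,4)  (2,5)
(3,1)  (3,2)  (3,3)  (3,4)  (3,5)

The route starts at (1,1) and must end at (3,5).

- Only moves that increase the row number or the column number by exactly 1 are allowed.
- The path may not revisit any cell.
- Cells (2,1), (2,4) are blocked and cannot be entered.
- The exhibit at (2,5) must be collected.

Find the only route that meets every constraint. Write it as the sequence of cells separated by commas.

(1,1), (1,2), (1,3), (1,4), (1,5), (2,5), (3,5)

Moves only go right or down, so the column and row indices never decrease.
Route from (1,1): 4× right (reaching (1,5)), 2× down (reaching (3,5)) — 6 moves in all.
Check: all required cells visited.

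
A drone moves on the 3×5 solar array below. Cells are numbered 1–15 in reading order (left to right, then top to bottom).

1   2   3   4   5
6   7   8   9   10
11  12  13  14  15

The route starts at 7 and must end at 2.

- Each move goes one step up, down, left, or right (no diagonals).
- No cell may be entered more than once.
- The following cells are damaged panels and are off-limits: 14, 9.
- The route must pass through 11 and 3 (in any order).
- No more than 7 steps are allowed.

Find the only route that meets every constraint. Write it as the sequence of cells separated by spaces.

Any route must reach 11 and 3 and still end at 2 within 7 moves, so the order of the required stops is forced.
Route from 7: left to 6, down to 11, 2× right (reaching 13), 2× up (reaching 3), left to 2 — 7 moves in all.
Check: all required cells visited; 7 ≤ 7 moves.

7 6 11 12 13 8 3 2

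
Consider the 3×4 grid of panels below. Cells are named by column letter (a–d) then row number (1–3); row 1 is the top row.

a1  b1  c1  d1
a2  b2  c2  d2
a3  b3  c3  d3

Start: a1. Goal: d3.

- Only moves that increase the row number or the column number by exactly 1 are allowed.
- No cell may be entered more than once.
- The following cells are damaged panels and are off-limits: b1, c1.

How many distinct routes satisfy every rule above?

4

A right/down-only route from a1 to d3 makes exactly 2 down-moves and 3 right-moves in some order.
With no other constraints that would be C(5,2) = 10 routes.
Subtract routes through each blocked cell (inclusion–exclusion for overlaps): − through b1: 6 − through c1: 3 + through b1&c1: 3 → 4.
That gives 4 routes.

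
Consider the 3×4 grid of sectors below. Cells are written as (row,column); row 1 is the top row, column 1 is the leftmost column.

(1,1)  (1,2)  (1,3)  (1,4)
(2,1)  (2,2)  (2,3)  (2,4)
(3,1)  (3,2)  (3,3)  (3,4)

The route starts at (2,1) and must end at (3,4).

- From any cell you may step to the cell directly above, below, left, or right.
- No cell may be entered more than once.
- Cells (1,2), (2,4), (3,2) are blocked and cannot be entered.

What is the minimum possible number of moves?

The Manhattan distance from (2,1) to (3,4) is |2−3| + |1−4| = 4, so at least 4 moves are needed.
A route of 4 moves achieves this: (2,1) → (2,2) → (2,3) → (3,3) → (3,4).
Since 4 matches the lower bound, it is optimal.

4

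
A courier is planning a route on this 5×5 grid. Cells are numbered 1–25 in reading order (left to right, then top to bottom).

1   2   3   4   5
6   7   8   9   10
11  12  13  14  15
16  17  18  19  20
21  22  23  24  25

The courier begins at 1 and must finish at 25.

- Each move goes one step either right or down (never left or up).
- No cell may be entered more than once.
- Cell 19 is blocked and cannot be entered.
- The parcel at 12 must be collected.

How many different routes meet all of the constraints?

12

A right/down-only route from 1 to 25 makes exactly 4 down-moves and 4 right-moves in some order.
With no other constraints that would be C(8,4) = 70 routes.
Split at 12 and multiply the segment counts (each segment already excludes blocked cells): 1→12: 3; 12→25: 4; product = 12.
That gives 12 routes.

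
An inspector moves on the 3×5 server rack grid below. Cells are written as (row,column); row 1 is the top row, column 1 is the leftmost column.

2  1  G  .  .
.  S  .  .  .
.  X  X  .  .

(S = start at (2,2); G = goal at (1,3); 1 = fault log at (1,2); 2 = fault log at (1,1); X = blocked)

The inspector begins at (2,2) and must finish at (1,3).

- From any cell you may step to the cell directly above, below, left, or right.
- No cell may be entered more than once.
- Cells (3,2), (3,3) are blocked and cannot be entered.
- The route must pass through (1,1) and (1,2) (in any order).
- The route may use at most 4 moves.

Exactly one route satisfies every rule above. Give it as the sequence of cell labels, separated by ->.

The 4-move cap with required stops at (1,1), (1,2) leaves no slack for detours.
Route from (2,2): left 1 to (2,1), up 1 to (1,1), right 2 to (1,3) — 4 moves in all.
Check: all required cells visited; 4 ≤ 4 moves.

(2,2) -> (2,1) -> (1,1) -> (1,2) -> (1,3)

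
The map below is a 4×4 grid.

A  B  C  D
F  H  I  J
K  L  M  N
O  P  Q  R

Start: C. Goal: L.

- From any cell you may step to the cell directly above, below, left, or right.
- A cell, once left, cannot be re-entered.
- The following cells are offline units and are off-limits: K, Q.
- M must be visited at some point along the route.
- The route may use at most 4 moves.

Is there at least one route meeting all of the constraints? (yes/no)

One route that works: C → I → M → L.

yes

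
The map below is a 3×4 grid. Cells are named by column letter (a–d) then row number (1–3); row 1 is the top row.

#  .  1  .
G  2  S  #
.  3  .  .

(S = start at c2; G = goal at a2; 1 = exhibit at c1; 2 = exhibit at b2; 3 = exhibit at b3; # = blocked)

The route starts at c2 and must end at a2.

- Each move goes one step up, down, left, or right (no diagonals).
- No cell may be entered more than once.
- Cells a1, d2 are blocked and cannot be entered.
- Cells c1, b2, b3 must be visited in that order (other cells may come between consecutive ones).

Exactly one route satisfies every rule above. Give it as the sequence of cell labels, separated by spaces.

The waypoints must appear in the order c1, b2, b3, with no cell reused.
Route from c2: up to c1, left to b1, 2× down (reaching b3), left to a3, up to a2 — 6 moves in all.
Check: order respected (1 at step 1, 2 at step 3, 3 at step 4).

c2 c1 b1 b2 b3 a3 a2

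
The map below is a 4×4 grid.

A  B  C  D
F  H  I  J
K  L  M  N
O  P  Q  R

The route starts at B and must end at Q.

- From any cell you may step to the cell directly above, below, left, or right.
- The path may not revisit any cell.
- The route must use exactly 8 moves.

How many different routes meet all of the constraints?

28

Need simple routes of exactly 8 moves from B to Q (Manhattan distance 4, so 2 moves are spent on a detour and 2 undoing it).
Branch systematically from the start, pruning whenever the remaining move budget drops below the Manhattan distance to Q or differs from it in parity. Grouping the completions by first move — via H: 7; via A: 9; via C: 12 — and summing: 7 + 9 + 12 = 28.
That gives 28 routes.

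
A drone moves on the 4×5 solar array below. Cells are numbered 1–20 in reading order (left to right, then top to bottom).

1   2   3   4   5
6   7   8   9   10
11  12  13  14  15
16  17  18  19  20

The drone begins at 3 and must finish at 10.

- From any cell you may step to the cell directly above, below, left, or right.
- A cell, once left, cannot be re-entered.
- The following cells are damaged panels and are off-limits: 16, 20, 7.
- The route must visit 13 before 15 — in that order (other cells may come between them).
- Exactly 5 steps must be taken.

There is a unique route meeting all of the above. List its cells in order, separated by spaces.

The waypoints must appear in the order 13, 15, with no cell reused.
Route from 3: down 2 to 13, right 2 to 15, up 1 to 10 — 5 moves in all.
Check: order respected (13 at step 2, 15 at step 4); 5 moves as required.

3 8 13 14 15 10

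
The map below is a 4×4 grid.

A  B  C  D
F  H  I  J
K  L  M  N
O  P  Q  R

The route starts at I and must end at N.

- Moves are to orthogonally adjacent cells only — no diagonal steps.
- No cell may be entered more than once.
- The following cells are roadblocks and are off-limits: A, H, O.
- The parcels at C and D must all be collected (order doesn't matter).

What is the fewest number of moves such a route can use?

4

Any route passes through C and D in some order between I and N. Summing Manhattan distances along each leg and taking the cheapest ordering (I → C → D → N) gives a lower bound of 1 + 1 + 2 = 4 moves.
A route of 4 moves achieves this: I → C → D → J → N.
Since 4 matches the lower bound, it is optimal.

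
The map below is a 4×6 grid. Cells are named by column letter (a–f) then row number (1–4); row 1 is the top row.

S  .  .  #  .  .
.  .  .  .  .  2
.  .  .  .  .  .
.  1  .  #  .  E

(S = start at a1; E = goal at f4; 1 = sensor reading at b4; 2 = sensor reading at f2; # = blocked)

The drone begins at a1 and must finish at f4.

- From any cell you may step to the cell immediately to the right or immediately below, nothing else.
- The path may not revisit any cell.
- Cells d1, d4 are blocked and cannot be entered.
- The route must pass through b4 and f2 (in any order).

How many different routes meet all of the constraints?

0

A right/down-only route from a1 to f4 makes exactly 3 down-moves and 5 right-moves in some order.
With no other constraints that would be C(8,3) = 56 routes.
b4 is below but to the left of f2: going f2 → b4 would need a leftward move and b4 → f2 an upward move, so no right/down-only route can visit both required cells.
No route satisfies every constraint, so the count is 0.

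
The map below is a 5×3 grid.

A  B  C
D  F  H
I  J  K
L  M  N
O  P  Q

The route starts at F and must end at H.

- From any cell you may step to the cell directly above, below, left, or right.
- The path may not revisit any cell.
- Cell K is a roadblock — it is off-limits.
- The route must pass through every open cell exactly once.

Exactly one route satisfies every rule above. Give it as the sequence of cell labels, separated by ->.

Need to visit all 14 open cells exactly once, starting at F and ending at H.
Cell O has only two open neighbours (L and P), so the path must pass straight through it: one of those is the cell it's entered from and the other is where it exits.
Route from F: 2× down (reaching M), right to N, down to Q, 2× left (reaching O), 4× up (reaching A), 2× right (reaching C), down to H — 13 moves in all.
Check: all 14 open cells covered.

F -> J -> M -> N -> Q -> P -> O -> L -> I -> D -> A -> B -> C -> H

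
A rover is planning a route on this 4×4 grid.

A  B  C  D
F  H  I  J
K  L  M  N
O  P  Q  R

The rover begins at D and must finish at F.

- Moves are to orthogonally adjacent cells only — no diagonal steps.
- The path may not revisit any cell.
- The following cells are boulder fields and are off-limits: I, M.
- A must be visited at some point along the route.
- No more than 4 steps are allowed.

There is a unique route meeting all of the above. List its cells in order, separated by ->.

D -> C -> B -> A -> F

The budget equals the shortest possible length, so every move has to be on a shortest route through the required cells.
Route from D: 3× left (reaching A), down to F — 4 moves in all.
Check: all required cells visited; 4 ≤ 4 moves.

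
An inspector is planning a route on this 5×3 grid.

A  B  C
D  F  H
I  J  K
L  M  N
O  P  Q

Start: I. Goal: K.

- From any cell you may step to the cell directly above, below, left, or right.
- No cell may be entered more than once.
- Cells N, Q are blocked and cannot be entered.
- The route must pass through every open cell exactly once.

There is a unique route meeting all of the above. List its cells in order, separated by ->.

I -> L -> O -> P -> M -> J -> F -> D -> A -> B -> C -> H -> K

Need to visit all 13 open cells exactly once, starting at I and ending at K.
Cell A has only two open neighbours (D and B), so the path must pass straight through it: one of those is the cell it's entered from and the other is where it exits.
Route from I: 2× down (reaching O), right to P, 3× up (reaching F), left to D, up to A, 2× right (reaching C), 2× down (reaching K) — 12 moves in all.
Check: all 13 open cells covered.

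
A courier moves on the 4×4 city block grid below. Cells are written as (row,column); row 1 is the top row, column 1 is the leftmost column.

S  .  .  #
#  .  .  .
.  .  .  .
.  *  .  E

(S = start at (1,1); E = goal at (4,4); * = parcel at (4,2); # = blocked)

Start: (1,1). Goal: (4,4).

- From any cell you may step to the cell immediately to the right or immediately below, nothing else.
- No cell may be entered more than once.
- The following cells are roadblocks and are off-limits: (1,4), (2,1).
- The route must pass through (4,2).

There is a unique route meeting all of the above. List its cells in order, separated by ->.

Moves only go right or down, so the column and row indices never decrease.
Route from (1,1): right to (1,2), 3× down (reaching (4,2)), 2× right (reaching (4,4)) — 6 moves in all.
Check: all required cells visited.

(1,1) -> (1,2) -> (2,2) -> (3,2) -> (4,2) -> (4,3) -> (4,4)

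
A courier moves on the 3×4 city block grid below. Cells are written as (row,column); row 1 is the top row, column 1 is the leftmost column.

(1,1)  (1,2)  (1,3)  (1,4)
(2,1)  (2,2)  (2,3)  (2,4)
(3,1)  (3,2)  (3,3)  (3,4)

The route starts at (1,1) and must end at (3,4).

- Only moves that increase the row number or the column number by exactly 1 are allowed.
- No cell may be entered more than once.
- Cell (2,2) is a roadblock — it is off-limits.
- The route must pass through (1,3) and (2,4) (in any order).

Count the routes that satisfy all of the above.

2

A right/down-only route from (1,1) to (3,4) makes exactly 2 down-moves and 3 right-moves in some order.
With no other constraints that would be C(5,2) = 10 routes.
A monotone route can only reach the required cells in the order (1,3), (2,4), so split there and multiply the segment counts (each segment already excludes blocked cells): (1,1)→(1,3): 1; (1,3)→(2,4): 2; (2,4)→(3,4): 1; product = 2.
That gives 2 routes.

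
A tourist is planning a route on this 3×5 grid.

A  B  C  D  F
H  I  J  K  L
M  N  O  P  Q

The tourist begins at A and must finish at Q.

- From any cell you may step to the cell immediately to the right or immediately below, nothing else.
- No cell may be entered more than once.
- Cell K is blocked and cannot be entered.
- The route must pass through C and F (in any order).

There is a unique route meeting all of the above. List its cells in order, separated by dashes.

A - B - C - D - F - L - Q

Moves only go right or down, so the column and row indices never decrease.
Route from A: right 4 to F, down 2 to Q — 6 moves in all.
Check: all required cells visited.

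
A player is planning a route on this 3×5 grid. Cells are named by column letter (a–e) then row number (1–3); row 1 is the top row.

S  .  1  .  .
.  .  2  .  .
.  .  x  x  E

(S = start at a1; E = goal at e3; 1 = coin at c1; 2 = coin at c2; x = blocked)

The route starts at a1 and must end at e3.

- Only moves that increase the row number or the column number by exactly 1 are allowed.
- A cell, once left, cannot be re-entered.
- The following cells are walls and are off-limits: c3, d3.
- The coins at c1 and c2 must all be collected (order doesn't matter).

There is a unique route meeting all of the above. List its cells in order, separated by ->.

Moves only go right or down, so the column and row indices never decrease.
Route from a1: 2× right (reaching c1), down to c2, 2× right (reaching e2), down to e3 — 6 moves in all.
Check: all required cells visited.

a1 -> b1 -> c1 -> c2 -> d2 -> e2 -> e3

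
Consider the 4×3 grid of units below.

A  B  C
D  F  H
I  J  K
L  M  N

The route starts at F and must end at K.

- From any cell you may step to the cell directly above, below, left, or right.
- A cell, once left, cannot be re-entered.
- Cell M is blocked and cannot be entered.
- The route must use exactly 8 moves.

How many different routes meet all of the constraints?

2

Need simple routes of exactly 8 moves from F to K (Manhattan distance 2, so 3 moves are spent on a detour and 3 undoing it).
Enumerating: F J I D A B C H K | F H C B A D I J K.
That gives 2 routes.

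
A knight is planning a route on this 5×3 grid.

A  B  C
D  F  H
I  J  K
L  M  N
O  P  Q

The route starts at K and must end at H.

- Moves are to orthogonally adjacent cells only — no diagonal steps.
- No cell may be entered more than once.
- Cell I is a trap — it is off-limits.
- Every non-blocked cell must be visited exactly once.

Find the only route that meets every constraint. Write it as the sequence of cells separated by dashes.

K - N - Q - P - O - L - M - J - F - D - A - B - C - H

Need to visit all 14 open cells exactly once, starting at K and ending at H.
Cell Q has only two open neighbours (N and P), so the path must pass straight through it: one of those is the cell it's entered from and the other is where it exits.
Route from K: down 2 to Q, left 2 to O, up 1 to L, right 1 to M, up 2 to F, left 1 to D, up 1 to A, right 2 to C, down 1 to H — 13 moves in all.
Check: all 14 open cells covered.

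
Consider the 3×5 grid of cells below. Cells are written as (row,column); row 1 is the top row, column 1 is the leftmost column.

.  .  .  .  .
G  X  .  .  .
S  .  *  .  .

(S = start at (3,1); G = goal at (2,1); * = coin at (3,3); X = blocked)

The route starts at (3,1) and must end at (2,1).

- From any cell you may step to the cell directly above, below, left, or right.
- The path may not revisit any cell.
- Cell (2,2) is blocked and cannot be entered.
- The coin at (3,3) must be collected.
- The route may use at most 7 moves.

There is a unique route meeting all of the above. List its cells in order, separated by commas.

The budget equals the shortest possible length, so every move has to be on a shortest route through the required cells.
Route from (3,1): 2× right (reaching (3,3)), 2× up (reaching (1,3)), 2× left (reaching (1,1)), down to (2,1) — 7 moves in all.
Check: all required cells visited; 7 ≤ 7 moves.

(3,1), (3,2), (3,3), (2,3), (1,3), (1,2), (1,1), (2,1)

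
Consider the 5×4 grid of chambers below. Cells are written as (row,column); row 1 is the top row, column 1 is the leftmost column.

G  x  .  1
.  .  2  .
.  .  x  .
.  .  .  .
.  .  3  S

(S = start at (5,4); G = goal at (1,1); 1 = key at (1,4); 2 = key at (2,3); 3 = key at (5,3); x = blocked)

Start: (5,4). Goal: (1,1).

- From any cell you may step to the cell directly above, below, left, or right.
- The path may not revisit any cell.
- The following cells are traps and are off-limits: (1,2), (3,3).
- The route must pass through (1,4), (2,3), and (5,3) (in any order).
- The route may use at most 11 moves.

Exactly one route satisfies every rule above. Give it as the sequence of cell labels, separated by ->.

(5,4) -> (5,3) -> (4,3) -> (4,4) -> (3,4) -> (2,4) -> (1,4) -> (1,3) -> (2,3) -> (2,2) -> (2,1) -> (1,1)

The budget equals the shortest possible length, so every move has to be on a shortest route through the required cells.
Route from (5,4): left 1 to (5,3), up 1 to (4,3), right 1 to (4,4), up 3 to (1,4), left 1 to (1,3), down 1 to (2,3), left 2 to (2,1), up 1 to (1,1) — 11 moves in all.
Check: all required cells visited; 11 ≤ 11 moves.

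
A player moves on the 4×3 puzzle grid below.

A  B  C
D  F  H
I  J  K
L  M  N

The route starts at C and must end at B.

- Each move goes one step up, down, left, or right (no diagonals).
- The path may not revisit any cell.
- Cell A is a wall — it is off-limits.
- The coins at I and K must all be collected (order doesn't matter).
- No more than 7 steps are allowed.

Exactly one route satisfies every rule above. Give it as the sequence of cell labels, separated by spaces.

The budget equals the shortest possible length, so every move has to be on a shortest route through the required cells.
Route from C: 2× down (reaching K), 2× left (reaching I), up to D, right to F, up to B — 7 moves in all.
Check: all required cells visited; 7 ≤ 7 moves.

C H K J I D F B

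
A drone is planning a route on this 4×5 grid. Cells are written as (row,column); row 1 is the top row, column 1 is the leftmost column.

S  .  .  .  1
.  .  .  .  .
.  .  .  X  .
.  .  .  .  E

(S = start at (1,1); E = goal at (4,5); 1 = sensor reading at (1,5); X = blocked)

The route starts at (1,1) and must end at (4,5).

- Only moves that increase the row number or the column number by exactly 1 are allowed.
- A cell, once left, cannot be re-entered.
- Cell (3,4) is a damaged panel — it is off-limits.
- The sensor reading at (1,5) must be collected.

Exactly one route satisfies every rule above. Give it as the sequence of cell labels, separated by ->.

Moves only go right or down, so the column and row indices never decrease.
Route from (1,1): right 4 to (1,5), down 3 to (4,5) — 7 moves in all.
Check: all required cells visited.

(1,1) -> (1,2) -> (1,3) -> (1,4) -> (1,5) -> (2,5) -> (3,5) -> (4,5)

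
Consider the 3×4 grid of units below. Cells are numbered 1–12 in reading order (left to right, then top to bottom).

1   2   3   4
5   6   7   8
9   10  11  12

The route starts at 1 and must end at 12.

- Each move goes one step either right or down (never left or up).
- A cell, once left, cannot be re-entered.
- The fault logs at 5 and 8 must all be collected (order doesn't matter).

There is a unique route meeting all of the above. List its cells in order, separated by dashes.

1 - 5 - 6 - 7 - 8 - 12

Moves only go right or down, so the column and row indices never decrease.
Route from 1: down to 5, 3× right (reaching 8), down to 12 — 5 moves in all.
Check: all required cells visited.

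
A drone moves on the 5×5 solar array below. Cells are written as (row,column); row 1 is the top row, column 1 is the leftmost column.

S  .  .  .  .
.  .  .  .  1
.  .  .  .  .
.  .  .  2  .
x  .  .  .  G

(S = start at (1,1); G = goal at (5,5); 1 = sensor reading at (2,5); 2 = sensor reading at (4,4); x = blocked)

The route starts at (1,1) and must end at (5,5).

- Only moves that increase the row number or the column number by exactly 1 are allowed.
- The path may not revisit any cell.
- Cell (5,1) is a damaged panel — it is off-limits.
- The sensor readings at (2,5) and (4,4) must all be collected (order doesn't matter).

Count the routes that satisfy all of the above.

0

A right/down-only route from (1,1) to (5,5) makes exactly 4 down-moves and 4 right-moves in some order.
With no other constraints that would be C(8,4) = 70 routes.
(4,4) is below but to the left of (2,5): going (2,5) → (4,4) would need a leftward move and (4,4) → (2,5) an upward move, so no right/down-only route can visit both required cells.
No route satisfies every constraint, so the count is 0.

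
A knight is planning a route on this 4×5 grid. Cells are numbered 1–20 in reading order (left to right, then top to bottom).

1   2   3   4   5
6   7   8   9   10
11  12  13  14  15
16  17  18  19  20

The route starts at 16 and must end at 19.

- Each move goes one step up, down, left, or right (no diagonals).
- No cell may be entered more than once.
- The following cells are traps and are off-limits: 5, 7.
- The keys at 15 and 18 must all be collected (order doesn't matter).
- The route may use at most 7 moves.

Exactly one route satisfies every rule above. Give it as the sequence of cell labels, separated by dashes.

16 - 17 - 18 - 13 - 14 - 15 - 20 - 19

The budget equals the shortest possible length, so every move has to be on a shortest route through the required cells.
Route from 16: 2× right (reaching 18), up to 13, 2× right (reaching 15), down to 20, left to 19 — 7 moves in all.
Check: all required cells visited; 7 ≤ 7 moves.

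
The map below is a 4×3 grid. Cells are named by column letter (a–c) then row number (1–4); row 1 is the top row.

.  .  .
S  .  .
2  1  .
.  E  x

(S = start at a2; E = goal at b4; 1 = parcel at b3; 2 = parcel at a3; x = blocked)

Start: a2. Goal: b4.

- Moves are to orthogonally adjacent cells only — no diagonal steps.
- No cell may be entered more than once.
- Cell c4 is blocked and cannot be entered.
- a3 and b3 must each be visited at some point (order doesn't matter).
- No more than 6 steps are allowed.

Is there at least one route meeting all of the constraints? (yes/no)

One route that works: a2 → a3 → b3 → b4.

yes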